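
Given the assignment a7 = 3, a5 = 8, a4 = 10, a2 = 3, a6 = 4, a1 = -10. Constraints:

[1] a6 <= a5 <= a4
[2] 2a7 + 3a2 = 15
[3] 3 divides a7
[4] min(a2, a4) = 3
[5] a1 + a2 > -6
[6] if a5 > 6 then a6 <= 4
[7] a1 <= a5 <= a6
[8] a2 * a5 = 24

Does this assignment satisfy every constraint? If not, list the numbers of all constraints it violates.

Constraints 5 and 7 are violated.

[1] values 4 <= 8 <= 10  yes
[2] 2a7 + 3a2 = 2(3) + 3(3) = 15  yes
[3] 3 / 3 = 1, so 3 divides 3  yes
[4] min(3, 10) = 3  yes
[5] a1 + a2 = -10 + 3 = -7; -7 ≤ -6, bound -6 not met  no
[6] a5 = 8 > 6, so we need a6 ≤ 4; a6 = 4 ≤ 4  yes
[7] values -10, 8, 4; a5 = 8 is not <= a6 = 4  no
[8] a2 * a5 = 3 * 8 = 24  yes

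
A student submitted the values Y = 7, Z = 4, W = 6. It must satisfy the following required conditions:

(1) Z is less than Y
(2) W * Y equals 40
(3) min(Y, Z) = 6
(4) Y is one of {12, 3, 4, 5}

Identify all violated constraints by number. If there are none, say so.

(1) Z = 4, Y = 7; 4 < 7 — holds.
(2) W * Y = 6 * 7 = 42, not 40 — fails.
(3) min(7, 4) = 4, not 6 — fails.
(4) Y = 7 is not in {12, 3, 4, 5} — fails.

Violated: 2, 3, 4.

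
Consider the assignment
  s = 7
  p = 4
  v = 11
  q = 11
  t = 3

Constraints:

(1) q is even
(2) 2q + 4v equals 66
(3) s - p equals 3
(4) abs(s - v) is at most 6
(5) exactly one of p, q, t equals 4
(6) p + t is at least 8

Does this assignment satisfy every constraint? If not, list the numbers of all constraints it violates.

(1) q = 11 is odd — violated.
(2) 2q + 4v = 2(11) + 4(11) = 66 — OK.
(3) s - p = 7 - 4 = 3 — OK.
(4) abs(7 - 11) = 4; 4 ≤ 6 — OK.
(5) p=4, q=11, t=3; 1 of them equals 4 — OK.
(6) p + t = 4 + 3 = 7; 7 < 8, bound 8 not met — violated.

Constraints 1, 6 are violated.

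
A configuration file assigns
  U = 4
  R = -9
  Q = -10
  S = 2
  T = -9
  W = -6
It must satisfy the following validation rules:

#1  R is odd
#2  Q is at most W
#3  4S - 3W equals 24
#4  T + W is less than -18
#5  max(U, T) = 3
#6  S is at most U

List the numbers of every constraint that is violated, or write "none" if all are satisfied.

#1 R = -9 is odd  OK
#2 Q = -10, W = -6; -10 ≤ -6  OK
#3 4S - 3W = 4(2) - 3(-6) = 26, not 24  FAIL
#4 T + W = -9 + (-6) = -15; -15 ≥ -18, bound -18 not met  FAIL
#5 max(4, -9) = 4, not 3  FAIL
#6 S = 2, U = 4; 2 ≤ 4  OK

No — constraints 3, 4, 5 are not satisfied.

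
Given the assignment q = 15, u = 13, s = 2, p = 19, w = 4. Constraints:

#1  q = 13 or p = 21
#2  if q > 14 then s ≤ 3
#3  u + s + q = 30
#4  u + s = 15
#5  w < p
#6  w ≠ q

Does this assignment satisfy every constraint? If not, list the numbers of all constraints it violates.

#1 q = 15 ≠ 13 and p = 19 ≠ 21; both disjuncts false  no
#2 q = 15 > 14, so we need s ≤ 3; s = 2 ≤ 3  yes
#3 u + s + q = 13 + 2 + 15 = 30  yes
#4 u + s = 13 + 2 = 15  yes
#5 w = 4, p = 19; 4 < 19  yes
#6 w = 4, q = 15; distinct  yes

The assignment fails constraint 1.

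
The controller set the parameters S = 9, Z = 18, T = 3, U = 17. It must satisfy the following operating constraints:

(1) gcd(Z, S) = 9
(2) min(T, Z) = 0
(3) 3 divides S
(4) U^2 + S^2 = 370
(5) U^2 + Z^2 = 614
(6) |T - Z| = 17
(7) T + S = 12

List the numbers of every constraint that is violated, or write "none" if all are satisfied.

(1) gcd(18, 9) = 9  OK
(2) min(3, 18) = 3, not 0  FAIL
(3) 9 / 3 = 3, so 3 divides 9  OK
(4) U^2 + S^2 = 17^2 + 9^2 = 289 + 81 = 370  OK
(5) U^2 + Z^2 = 17^2 + 18^2 = 289 + 324 = 613, not 614  FAIL
(6) |3 - 18| = 15, not 17  FAIL
(7) T + S = 3 + 9 = 12  OK

Violated: 2, 5, and 6.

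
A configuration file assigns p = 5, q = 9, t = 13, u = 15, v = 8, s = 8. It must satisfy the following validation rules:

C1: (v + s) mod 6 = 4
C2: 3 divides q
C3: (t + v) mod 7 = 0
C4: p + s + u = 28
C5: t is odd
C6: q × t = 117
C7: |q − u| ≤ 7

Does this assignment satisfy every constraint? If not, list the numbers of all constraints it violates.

C1: v + s = 16; 16 mod 6 = 4  ✓
C2: 9 / 3 = 3, so 3 divides 9  ✓
C3: t + v = 21; 21 mod 7 = 0  ✓
C4: p + s + u = 5 + 8 + 15 = 28  ✓
C5: t = 13 is odd  ✓
C6: q × t = 9 × 13 = 117  ✓
C7: |9 − 15| = 6; 6 ≤ 7  ✓

All constraints are satisfied.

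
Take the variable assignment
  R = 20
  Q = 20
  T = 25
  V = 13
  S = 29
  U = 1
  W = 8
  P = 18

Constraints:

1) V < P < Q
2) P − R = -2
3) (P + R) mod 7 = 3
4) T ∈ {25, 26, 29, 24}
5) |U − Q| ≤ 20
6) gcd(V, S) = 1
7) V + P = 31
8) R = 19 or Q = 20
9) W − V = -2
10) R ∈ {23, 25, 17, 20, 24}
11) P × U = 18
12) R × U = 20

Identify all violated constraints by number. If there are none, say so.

1) values 13 < 18 < 20 — OK.
2) P − R = 18 − 20 = -2 — OK.
3) P + R = 38; 38 mod 7 = 3 — OK.
4) T = 25 is in {25, 26, 29, 24} — OK.
5) |1 − 20| = 19; 19 ≤ 20 — OK.
6) gcd(13, 29) = 1 — OK.
7) V + P = 13 + 18 = 31 — OK.
8) R = 20 ≠ 19, but Q = 20 = 20 (second disjunct) — OK.
9) W − V = 8 − 13 = -5, not -2 — violated.
10) R = 20 is in {23, 25, 17, 20, 24} — OK.
11) P × U = 18 × 1 = 18 — OK.
12) R × U = 20 × 1 = 20 — OK.

Constraint 9 does not hold.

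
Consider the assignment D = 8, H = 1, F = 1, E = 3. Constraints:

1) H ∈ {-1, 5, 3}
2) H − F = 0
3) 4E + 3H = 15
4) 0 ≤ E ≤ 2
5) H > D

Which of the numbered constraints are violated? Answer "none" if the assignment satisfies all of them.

1) H = 1 is not in {-1, 5, 3}  ✗
2) H − F = 1 − 1 = 0  ✓
3) 4E + 3H = 4(3) + 3(1) = 15  ✓
4) E = 3 is outside [0, 2]  ✗
5) H = 1, D = 8; 1 ≤ 8 (want >)  ✗

Violated: 1, 4, and 5.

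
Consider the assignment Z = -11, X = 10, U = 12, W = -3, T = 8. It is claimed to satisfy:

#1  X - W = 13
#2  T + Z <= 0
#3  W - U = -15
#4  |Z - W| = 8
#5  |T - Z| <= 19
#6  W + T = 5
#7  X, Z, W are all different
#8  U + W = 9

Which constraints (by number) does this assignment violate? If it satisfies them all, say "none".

#1 X - W = 10 - (-3) = 13 — holds.
#2 T + Z = 8 + (-11) = -3; -3 ≤ 0 — holds.
#3 W - U = -3 - 12 = -15 — holds.
#4 |-11 - (-3)| = 8 — holds.
#5 |8 - (-11)| = 19; 19 ≤ 19 — holds.
#6 W + T = -3 + 8 = 5 — holds.
#7 values 10, -11, -3 are pairwise distinct — holds.
#8 U + W = 12 + (-3) = 9 — holds.

Yes — all constraints hold.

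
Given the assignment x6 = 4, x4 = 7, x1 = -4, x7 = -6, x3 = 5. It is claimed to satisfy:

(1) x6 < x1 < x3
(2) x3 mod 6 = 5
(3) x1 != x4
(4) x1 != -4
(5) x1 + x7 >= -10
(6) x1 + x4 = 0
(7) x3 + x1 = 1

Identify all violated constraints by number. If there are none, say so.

(1) values 4, -4, 5; x6 = 4 is not < x1 = -4  false
(2) 5 mod 6 = 5  true
(3) x1 = -4, x4 = 7; distinct  true
(4) x1 = -4, but -4 is required to differ  false
(5) x1 + x7 = -4 + (-6) = -10; -10 ≥ -10  true
(6) x1 + x4 = -4 + 7 = 3, not 0  false
(7) x3 + x1 = 5 + (-4) = 1  true

Constraints 1, 4, 6 do not hold.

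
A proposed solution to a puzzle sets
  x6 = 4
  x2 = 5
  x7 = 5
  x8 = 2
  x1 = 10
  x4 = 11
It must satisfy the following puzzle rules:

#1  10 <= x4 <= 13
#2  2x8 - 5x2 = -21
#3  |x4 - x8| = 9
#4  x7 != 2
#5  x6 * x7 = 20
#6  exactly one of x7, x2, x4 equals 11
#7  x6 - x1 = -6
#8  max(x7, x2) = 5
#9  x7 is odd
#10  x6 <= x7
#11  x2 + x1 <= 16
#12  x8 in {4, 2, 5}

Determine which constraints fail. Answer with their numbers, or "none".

All constraints are satisfied.

#1 x4 = 11 lies in [10, 13] — holds.
#2 2x8 - 5x2 = 2(2) - 5(5) = -21 — holds.
#3 |11 - 2| = 9 — holds.
#4 x7 = 5, and 5 ≠ 2 — holds.
#5 x6 * x7 = 4 * 5 = 20 — holds.
#6 x7=5, x2=5, x4=11; 1 of them equals 11 — holds.
#7 x6 - x1 = 4 - 10 = -6 — holds.
#8 max(5, 5) = 5 — holds.
#9 x7 = 5 is odd — holds.
#10 x6 = 4, x7 = 5; 4 ≤ 5 — holds.
#11 x2 + x1 = 5 + 10 = 15; 15 ≤ 16 — holds.
#12 x8 = 2 is in {4, 2, 5} — holds.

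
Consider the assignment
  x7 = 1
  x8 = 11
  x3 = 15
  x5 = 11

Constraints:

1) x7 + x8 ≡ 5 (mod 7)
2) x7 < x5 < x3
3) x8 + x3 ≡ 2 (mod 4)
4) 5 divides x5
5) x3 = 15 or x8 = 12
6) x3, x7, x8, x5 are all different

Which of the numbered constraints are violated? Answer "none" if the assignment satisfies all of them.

Constraints 4 and 6 are violated.

1) x7 + x8 = 12; 12 mod 7 = 5 — holds.
2) values 1 < 11 < 15 — holds.
3) x8 + x3 = 26; 26 mod 4 = 2 — holds.
4) 11 = 5×2 + 1, so 5 does not divide 11 — does not hold.
5) x3 = 15 = 15 (first disjunct) — holds.
6) x8 = x5 = 11, not all different — does not hold.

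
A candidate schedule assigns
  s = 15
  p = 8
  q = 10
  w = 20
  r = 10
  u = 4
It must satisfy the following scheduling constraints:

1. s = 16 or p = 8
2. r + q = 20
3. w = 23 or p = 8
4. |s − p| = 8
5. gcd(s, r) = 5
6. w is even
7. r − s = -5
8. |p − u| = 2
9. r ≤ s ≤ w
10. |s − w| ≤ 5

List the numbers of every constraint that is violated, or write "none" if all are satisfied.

Constraints 4 and 8 do not hold.

1. s = 15 ≠ 16, but p = 8 = 8 (second disjunct)  OK
2. r + q = 10 + 10 = 20  OK
3. w = 20 ≠ 23, but p = 8 = 8 (second disjunct)  OK
4. |15 − 8| = 7, not 8  FAIL
5. gcd(15, 10) = 5  OK
6. w = 20 is even  OK
7. r − s = 10 − 15 = -5  OK
8. |8 − 4| = 4, not 2  FAIL
9. values 10 ≤ 15 ≤ 20  OK
10. |15 − 20| = 5; 5 ≤ 5  OK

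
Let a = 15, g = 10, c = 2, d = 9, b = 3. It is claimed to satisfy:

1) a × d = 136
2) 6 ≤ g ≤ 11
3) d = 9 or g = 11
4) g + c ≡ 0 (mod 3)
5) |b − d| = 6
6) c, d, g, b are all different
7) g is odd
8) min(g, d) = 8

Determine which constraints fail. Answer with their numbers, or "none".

1) a × d = 15 × 9 = 135, not 136  no
2) g = 10 lies in [6, 11]  yes
3) d = 9 = 9 (first disjunct)  yes
4) g + c = 12; 12 mod 3 = 0  yes
5) |3 − 9| = 6  yes
6) values 2, 9, 10, 3 are pairwise distinct  yes
7) g = 10 is even  no
8) min(10, 9) = 9, not 8  no

Constraints 1, 7, and 8 are violated.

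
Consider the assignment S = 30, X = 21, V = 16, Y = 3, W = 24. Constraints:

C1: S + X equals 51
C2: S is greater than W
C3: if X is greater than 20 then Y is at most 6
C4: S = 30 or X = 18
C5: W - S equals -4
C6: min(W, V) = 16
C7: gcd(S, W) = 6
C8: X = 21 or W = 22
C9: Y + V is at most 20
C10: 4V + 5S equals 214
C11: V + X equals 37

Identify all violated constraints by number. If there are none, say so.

No — constraint 5 is not satisfied.

C1: S + X = 30 + 21 = 51  true
C2: S = 30, W = 24; 30 > 24  true
C3: X = 21 > 20, so we need Y ≤ 6; Y = 3 ≤ 6  true
C4: S = 30 = 30 (first disjunct)  true
C5: W - S = 24 - 30 = -6, not -4  false
C6: min(24, 16) = 16  true
C7: gcd(30, 24) = 6  true
C8: X = 21 = 21 (first disjunct)  true
C9: Y + V = 3 + 16 = 19; 19 ≤ 20  true
C10: 4V + 5S = 4(16) + 5(30) = 214  true
C11: V + X = 16 + 21 = 37  true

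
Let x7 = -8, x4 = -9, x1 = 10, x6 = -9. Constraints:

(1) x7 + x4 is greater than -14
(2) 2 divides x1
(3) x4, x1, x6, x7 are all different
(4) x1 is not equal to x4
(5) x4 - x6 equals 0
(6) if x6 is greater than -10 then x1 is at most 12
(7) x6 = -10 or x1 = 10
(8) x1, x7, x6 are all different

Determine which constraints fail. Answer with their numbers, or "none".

(1) x7 + x4 = -8 + (-9) = -17; -17 ≤ -14, bound -14 not met — fails.
(2) 10 / 2 = 5, so 2 divides 10 — holds.
(3) x4 = x6 = -9, not all different — fails.
(4) x1 = 10, x4 = -9; distinct — holds.
(5) x4 - x6 = -9 - (-9) = 0 — holds.
(6) x6 = -9 > -10, so we need x1 ≤ 12; x1 = 10 ≤ 12 — holds.
(7) x6 = -9 ≠ -10, but x1 = 10 = 10 (second disjunct) — holds.
(8) values 10, -8, -9 are pairwise distinct — holds.

No — constraints 1, 3 are not satisfied.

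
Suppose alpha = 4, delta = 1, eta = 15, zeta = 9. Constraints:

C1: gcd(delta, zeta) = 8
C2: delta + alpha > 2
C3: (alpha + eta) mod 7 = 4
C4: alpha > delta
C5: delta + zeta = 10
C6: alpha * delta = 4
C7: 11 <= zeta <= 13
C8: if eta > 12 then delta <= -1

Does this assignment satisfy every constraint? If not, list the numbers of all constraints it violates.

C1: gcd(1, 9) = 1, not 8 — violated.
C2: delta + alpha = 1 + 4 = 5; 5 > 2 — satisfied.
C3: alpha + eta = 19; 19 mod 7 = 5, not 4 — violated.
C4: alpha = 4, delta = 1; 4 > 1 — satisfied.
C5: delta + zeta = 1 + 9 = 10 — satisfied.
C6: alpha * delta = 4 * 1 = 4 — satisfied.
C7: zeta = 9 is outside [11, 13] — violated.
C8: eta = 15 > 12, so we need delta ≤ -1; but delta = 1 > -1 — violated.

Constraints 1, 3, 7, and 8 are violated.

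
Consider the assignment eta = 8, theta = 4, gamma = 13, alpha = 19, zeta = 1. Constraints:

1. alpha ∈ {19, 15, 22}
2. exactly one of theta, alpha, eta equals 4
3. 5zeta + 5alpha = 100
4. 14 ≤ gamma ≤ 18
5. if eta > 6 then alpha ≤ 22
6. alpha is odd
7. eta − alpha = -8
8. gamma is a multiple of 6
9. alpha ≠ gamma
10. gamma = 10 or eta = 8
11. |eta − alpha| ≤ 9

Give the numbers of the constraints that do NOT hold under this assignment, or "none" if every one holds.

The assignment fails constraints 4, 7, 8, and 11.

1. alpha = 19 is in {19, 15, 22}  holds
2. theta=4, alpha=19, eta=8; 1 of them equals 4  holds
3. 5zeta + 5alpha = 5(1) + 5(19) = 100  holds
4. gamma = 13 is outside [14, 18]  fails
5. eta = 8 > 6, so we need alpha ≤ 22; alpha = 19 ≤ 22  holds
6. alpha = 19 is odd  holds
7. eta − alpha = 8 − 19 = -11, not -8  fails
8. 13 = 6×2 + 1, so 6 does not divide 13  fails
9. alpha = 19, gamma = 13; distinct  holds
10. gamma = 13 ≠ 10, but eta = 8 = 8 (second disjunct)  holds
11. |8 − 19| = 11; 11 > 9, exceeds bound 9  fails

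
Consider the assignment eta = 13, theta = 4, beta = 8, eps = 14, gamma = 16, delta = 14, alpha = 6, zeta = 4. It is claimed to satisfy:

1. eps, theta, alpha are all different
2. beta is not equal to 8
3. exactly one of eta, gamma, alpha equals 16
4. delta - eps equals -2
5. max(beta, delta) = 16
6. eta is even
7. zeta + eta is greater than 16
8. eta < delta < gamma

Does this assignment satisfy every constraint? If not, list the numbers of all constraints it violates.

1. values 14, 4, 6 are pairwise distinct — holds.
2. beta = 8, but 8 is required to differ — does not hold.
3. eta=13, gamma=16, alpha=6; 1 of them equals 16 — holds.
4. delta - eps = 14 - 14 = 0, not -2 — does not hold.
5. max(8, 14) = 14, not 16 — does not hold.
6. eta = 13 is odd — does not hold.
7. zeta + eta = 4 + 13 = 17; 17 > 16 — holds.
8. values 13 < 14 < 16 — holds.

Constraints 2, 4, 5, 6 do not hold.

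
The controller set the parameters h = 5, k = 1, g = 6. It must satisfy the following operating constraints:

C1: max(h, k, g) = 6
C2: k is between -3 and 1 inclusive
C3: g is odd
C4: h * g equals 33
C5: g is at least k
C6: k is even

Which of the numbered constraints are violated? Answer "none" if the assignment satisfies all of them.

Constraints 3, 4, 6 do not hold.

C1: max(5, 1, 6) = 6  OK
C2: k = 1 lies in [-3, 1]  OK
C3: g = 6 is even  FAIL
C4: h * g = 5 * 6 = 30, not 33  FAIL
C5: g = 6, k = 1; 6 ≥ 1  OK
C6: k = 1 is odd  FAIL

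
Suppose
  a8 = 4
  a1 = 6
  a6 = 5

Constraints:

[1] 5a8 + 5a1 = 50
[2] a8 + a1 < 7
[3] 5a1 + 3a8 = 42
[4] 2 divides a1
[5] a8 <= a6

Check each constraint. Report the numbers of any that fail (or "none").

The assignment fails constraint 2.

[1] 5a8 + 5a1 = 5(4) + 5(6) = 50 — holds.
[2] a8 + a1 = 4 + 6 = 10; 10 ≥ 7, bound 7 not met — fails.
[3] 5a1 + 3a8 = 5(6) + 3(4) = 42 — holds.
[4] 6 / 2 = 3, so 2 divides 6 — holds.
[5] a8 = 4, a6 = 5; 4 ≤ 5 — holds.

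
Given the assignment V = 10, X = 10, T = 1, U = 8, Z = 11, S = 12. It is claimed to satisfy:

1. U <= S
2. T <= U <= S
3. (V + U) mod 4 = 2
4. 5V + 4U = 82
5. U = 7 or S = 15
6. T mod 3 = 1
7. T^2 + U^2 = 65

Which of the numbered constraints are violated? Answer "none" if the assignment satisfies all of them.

1. U = 8, S = 12; 8 ≤ 12 — satisfied.
2. values 1 <= 8 <= 12 — satisfied.
3. V + U = 18; 18 mod 4 = 2 — satisfied.
4. 5V + 4U = 5(10) + 4(8) = 82 — satisfied.
5. U = 8 ≠ 7 and S = 12 ≠ 15; both disjuncts false — violated.
6. 1 mod 3 = 1 — satisfied.
7. T^2 + U^2 = 1^2 + 8^2 = 1 + 64 = 65 — satisfied.

The assignment fails constraint 5.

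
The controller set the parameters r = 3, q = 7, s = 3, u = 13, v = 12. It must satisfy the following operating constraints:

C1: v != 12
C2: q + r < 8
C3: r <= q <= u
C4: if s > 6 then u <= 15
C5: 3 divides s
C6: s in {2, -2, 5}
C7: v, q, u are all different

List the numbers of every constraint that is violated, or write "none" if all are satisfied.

The assignment fails constraints 1, 2, and 6.

C1: v = 12, but 12 is required to differ — violated.
C2: q + r = 7 + 3 = 10; 10 ≥ 8, bound 8 not met — violated.
C3: values 3 <= 7 <= 13 — satisfied.
C4: s = 3, not > 6; antecedent false, conditional vacuously true — satisfied.
C5: 3 / 3 = 1, so 3 divides 3 — satisfied.
C6: s = 3 is not in {2, -2, 5} — violated.
C7: values 12, 7, 13 are pairwise distinct — satisfied.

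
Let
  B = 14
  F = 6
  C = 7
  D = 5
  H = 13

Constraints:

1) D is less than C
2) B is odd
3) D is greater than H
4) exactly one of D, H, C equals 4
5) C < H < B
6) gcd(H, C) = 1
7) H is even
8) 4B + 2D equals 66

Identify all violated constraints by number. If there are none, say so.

1) D = 5, C = 7; 5 < 7 — OK.
2) B = 14 is even — violated.
3) D = 5, H = 13; 5 ≤ 13 (want >) — violated.
4) D=5, H=13, C=7; 0 of them equal 4, not exactly one — violated.
5) values 7 < 13 < 14 — OK.
6) gcd(13, 7) = 1 — OK.
7) H = 13 is odd — violated.
8) 4B + 2D = 4(14) + 2(5) = 66 — OK.

The assignment fails constraints 2, 3, 4, and 7.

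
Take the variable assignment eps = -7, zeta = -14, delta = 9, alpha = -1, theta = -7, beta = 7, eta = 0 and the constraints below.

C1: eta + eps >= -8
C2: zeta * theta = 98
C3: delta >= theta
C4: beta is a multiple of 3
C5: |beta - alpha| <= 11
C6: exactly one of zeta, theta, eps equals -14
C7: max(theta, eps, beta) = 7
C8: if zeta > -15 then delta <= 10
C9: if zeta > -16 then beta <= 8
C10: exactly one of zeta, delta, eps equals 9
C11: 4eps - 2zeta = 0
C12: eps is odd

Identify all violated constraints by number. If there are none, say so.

The assignment fails constraint 4.

C1: eta + eps = 0 + (-7) = -7; -7 ≥ -8 — satisfied.
C2: zeta * theta = -14 * (-7) = 98 — satisfied.
C3: delta = 9, theta = -7; 9 ≥ -7 — satisfied.
C4: 7 = 3*2 + 1, so 3 does not divide 7 — violated.
C5: |7 - (-1)| = 8; 8 ≤ 11 — satisfied.
C6: zeta=-14, theta=-7, eps=-7; 1 of them equals -14 — satisfied.
C7: max(-7, -7, 7) = 7 — satisfied.
C8: zeta = -14 > -15, so we need delta ≤ 10; delta = 9 ≤ 10 — satisfied.
C9: zeta = -14 > -16, so we need beta ≤ 8; beta = 7 ≤ 8 — satisfied.
C10: zeta=-14, delta=9, eps=-7; 1 of them equals 9 — satisfied.
C11: 4eps - 2zeta = 4(-7) - 2(-14) = 0 — satisfied.
C12: eps = -7 is odd — satisfied.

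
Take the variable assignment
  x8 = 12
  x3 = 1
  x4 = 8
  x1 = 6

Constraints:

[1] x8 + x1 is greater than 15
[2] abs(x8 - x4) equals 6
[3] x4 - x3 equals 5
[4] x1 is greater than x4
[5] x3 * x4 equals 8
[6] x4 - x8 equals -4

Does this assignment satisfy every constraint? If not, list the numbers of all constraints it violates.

Constraints 2, 3, and 4 do not hold.

[1] x8 + x1 = 12 + 6 = 18; 18 > 15 — OK.
[2] abs(12 - 8) = 4, not 6 — violated.
[3] x4 - x3 = 8 - 1 = 7, not 5 — violated.
[4] x1 = 6, x4 = 8; 6 ≤ 8 (want >) — violated.
[5] x3 * x4 = 1 * 8 = 8 — OK.
[6] x4 - x8 = 8 - 12 = -4 — OK.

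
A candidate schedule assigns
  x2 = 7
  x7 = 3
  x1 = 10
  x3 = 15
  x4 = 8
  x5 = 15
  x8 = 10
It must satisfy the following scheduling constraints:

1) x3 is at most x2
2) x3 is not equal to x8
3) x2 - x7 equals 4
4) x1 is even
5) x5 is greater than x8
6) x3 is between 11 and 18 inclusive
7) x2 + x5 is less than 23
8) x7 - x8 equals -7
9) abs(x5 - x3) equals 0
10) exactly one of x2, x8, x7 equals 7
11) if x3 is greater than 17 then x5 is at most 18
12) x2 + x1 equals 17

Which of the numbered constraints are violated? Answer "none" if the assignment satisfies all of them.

1) x3 = 15, x2 = 7; 15 > 7 (want ≤) — does not hold.
2) x3 = 15, x8 = 10; distinct — holds.
3) x2 - x7 = 7 - 3 = 4 — holds.
4) x1 = 10 is even — holds.
5) x5 = 15, x8 = 10; 15 > 10 — holds.
6) x3 = 15 lies in [11, 18] — holds.
7) x2 + x5 = 7 + 15 = 22; 22 < 23 — holds.
8) x7 - x8 = 3 - 10 = -7 — holds.
9) abs(15 - 15) = 0 — holds.
10) x2=7, x8=10, x7=3; 1 of them equals 7 — holds.
11) x3 = 15, not > 17; antecedent false, conditional vacuously true — holds.
12) x2 + x1 = 7 + 10 = 17 — holds.

Constraint 1 does not hold.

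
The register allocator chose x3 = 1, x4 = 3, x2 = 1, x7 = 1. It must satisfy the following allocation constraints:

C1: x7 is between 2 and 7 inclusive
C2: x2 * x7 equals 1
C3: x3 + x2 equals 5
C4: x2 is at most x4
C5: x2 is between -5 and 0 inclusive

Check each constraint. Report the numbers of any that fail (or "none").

C1: x7 = 1 is outside [2, 7]  FAIL
C2: x2 * x7 = 1 * 1 = 1  OK
C3: x3 + x2 = 1 + 1 = 2, not 5  FAIL
C4: x2 = 1, x4 = 3; 1 ≤ 3  OK
C5: x2 = 1 is outside [-5, 0]  FAIL

Constraints 1, 3, and 5 are violated.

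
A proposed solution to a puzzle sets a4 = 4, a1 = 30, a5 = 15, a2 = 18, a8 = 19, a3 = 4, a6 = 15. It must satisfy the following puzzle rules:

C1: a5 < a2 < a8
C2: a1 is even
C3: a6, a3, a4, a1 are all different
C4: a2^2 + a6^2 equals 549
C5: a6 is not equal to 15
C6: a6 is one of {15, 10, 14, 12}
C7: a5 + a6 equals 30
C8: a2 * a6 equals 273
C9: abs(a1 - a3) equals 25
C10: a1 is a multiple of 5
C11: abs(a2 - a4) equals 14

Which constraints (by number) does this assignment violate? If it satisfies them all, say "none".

Constraints 3, 5, 8, 9 are violated.

C1: values 15 < 18 < 19  yes
C2: a1 = 30 is even  yes
C3: a3 = a4 = 4, not all different  no
C4: a2^2 + a6^2 = 18^2 + 15^2 = 324 + 225 = 549  yes
C5: a6 = 15, but 15 is required to differ  no
C6: a6 = 15 is in {15, 10, 14, 12}  yes
C7: a5 + a6 = 15 + 15 = 30  yes
C8: a2 * a6 = 18 * 15 = 270, not 273  no
C9: abs(30 - 4) = 26, not 25  no
C10: 30 / 5 = 6, so 5 divides 30  yes
C11: abs(18 - 4) = 14  yes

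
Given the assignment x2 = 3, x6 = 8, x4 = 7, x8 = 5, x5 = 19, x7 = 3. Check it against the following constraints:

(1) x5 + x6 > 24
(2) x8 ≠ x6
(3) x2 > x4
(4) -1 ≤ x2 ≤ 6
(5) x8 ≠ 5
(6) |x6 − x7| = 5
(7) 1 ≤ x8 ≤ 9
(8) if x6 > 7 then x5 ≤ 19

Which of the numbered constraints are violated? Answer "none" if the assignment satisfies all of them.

No — constraints 3 and 5 are not satisfied.

(1) x5 + x6 = 19 + 8 = 27; 27 > 24  ✔
(2) x8 = 5, x6 = 8; distinct  ✔
(3) x2 = 3, x4 = 7; 3 ≤ 7 (want >)  ✘
(4) x2 = 3 lies in [-1, 6]  ✔
(5) x8 = 5, but 5 is required to differ  ✘
(6) |8 − 3| = 5  ✔
(7) x8 = 5 lies in [1, 9]  ✔
(8) x6 = 8 > 7, so we need x5 ≤ 19; x5 = 19 ≤ 19  ✔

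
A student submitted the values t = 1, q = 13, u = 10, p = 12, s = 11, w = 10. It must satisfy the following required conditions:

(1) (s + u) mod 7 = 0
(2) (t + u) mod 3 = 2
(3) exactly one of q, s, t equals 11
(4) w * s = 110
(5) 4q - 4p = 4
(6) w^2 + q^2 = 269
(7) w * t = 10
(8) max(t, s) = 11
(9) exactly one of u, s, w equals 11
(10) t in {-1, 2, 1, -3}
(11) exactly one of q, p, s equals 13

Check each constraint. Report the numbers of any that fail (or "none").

The assignment satisfies every constraint.

(1) s + u = 21; 21 mod 7 = 0 — holds.
(2) t + u = 11; 11 mod 3 = 2 — holds.
(3) q=13, s=11, t=1; 1 of them equals 11 — holds.
(4) w * s = 10 * 11 = 110 — holds.
(5) 4q - 4p = 4(13) - 4(12) = 4 — holds.
(6) w^2 + q^2 = 10^2 + 13^2 = 100 + 169 = 269 — holds.
(7) w * t = 10 * 1 = 10 — holds.
(8) max(1, 11) = 11 — holds.
(9) u=10, s=11, w=10; 1 of them equals 11 — holds.
(10) t = 1 is in {-1, 2, 1, -3} — holds.
(11) q=13, p=12, s=11; 1 of them equals 13 — holds.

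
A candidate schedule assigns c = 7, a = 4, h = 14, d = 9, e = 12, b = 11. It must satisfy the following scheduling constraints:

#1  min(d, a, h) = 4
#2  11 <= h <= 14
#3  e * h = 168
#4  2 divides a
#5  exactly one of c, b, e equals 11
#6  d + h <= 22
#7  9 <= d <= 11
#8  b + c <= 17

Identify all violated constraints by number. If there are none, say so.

Constraints 6 and 8 are violated.

#1 min(9, 4, 14) = 4  yes
#2 h = 14 lies in [11, 14]  yes
#3 e * h = 12 * 14 = 168  yes
#4 4 / 2 = 2, so 2 divides 4  yes
#5 c=7, b=11, e=12; 1 of them equals 11  yes
#6 d + h = 9 + 14 = 23; 23 > 22, bound 22 not met  no
#7 d = 9 lies in [9, 11]  yes
#8 b + c = 11 + 7 = 18; 18 > 17, bound 17 not met  no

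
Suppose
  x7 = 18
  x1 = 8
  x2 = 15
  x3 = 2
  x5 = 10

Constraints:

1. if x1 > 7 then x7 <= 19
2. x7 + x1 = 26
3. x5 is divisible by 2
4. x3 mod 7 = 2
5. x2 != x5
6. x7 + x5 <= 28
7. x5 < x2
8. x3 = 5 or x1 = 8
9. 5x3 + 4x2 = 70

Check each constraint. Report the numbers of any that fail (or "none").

1. x1 = 8 > 7, so we need x7 ≤ 19; x7 = 18 ≤ 19  ✓
2. x7 + x1 = 18 + 8 = 26  ✓
3. 10 / 2 = 5, so 2 divides 10  ✓
4. 2 mod 7 = 2  ✓
5. x2 = 15, x5 = 10; distinct  ✓
6. x7 + x5 = 18 + 10 = 28; 28 ≤ 28  ✓
7. x5 = 10, x2 = 15; 10 < 15  ✓
8. x3 = 2 ≠ 5, but x1 = 8 = 8 (second disjunct)  ✓
9. 5x3 + 4x2 = 5(2) + 4(15) = 70  ✓

None — every constraint holds.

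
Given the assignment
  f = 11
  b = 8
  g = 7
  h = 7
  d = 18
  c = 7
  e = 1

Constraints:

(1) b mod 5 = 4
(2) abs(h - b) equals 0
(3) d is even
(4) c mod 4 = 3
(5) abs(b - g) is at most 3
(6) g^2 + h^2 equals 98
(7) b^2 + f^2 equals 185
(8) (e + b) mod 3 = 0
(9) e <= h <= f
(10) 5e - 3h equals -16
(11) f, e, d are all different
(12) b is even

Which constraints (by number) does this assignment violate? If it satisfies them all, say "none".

Constraints 1 and 2 do not hold.

(1) 8 mod 5 = 3, not 4  ✗
(2) abs(7 - 8) = 1, not 0  ✗
(3) d = 18 is even  ✓
(4) 7 mod 4 = 3  ✓
(5) abs(8 - 7) = 1; 1 ≤ 3  ✓
(6) g^2 + h^2 = 7^2 + 7^2 = 49 + 49 = 98  ✓
(7) b^2 + f^2 = 8^2 + 11^2 = 64 + 121 = 185  ✓
(8) e + b = 9; 9 mod 3 = 0  ✓
(9) values 1 <= 7 <= 11  ✓
(10) 5e - 3h = 5(1) - 3(7) = -16  ✓
(11) values 11, 1, 18 are pairwise distinct  ✓
(12) b = 8 is even  ✓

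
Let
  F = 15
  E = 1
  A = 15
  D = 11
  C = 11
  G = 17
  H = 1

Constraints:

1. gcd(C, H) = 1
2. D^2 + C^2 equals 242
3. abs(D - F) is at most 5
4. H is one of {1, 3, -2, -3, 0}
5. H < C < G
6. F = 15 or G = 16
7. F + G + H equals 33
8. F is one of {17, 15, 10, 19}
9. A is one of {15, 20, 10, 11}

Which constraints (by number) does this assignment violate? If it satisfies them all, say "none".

All constraints are satisfied.

1. gcd(11, 1) = 1  true
2. D^2 + C^2 = 11^2 + 11^2 = 121 + 121 = 242  true
3. abs(11 - 15) = 4; 4 ≤ 5  true
4. H = 1 is in {1, 3, -2, -3, 0}  true
5. values 1 < 11 < 17  true
6. F = 15 = 15 (first disjunct)  true
7. F + G + H = 15 + 17 + 1 = 33  true
8. F = 15 is in {17, 15, 10, 19}  true
9. A = 15 is in {15, 20, 10, 11}  true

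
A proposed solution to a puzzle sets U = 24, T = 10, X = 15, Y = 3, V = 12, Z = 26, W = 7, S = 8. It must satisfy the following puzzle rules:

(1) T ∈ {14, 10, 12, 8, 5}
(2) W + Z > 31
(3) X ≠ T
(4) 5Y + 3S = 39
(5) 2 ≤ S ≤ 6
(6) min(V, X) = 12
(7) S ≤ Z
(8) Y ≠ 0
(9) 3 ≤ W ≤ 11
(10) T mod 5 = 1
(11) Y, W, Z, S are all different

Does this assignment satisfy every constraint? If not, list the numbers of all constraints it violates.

Constraints 5 and 10 do not hold.

(1) T = 10 is in {14, 10, 12, 8, 5}  holds
(2) W + Z = 7 + 26 = 33; 33 > 31  holds
(3) X = 15, T = 10; distinct  holds
(4) 5Y + 3S = 5(3) + 3(8) = 39  holds
(5) S = 8 is outside [2, 6]  fails
(6) min(12, 15) = 12  holds
(7) S = 8, Z = 26; 8 ≤ 26  holds
(8) Y = 3, and 3 ≠ 0  holds
(9) W = 7 lies in [3, 11]  holds
(10) 10 mod 5 = 0, not 1  fails
(11) values 3, 7, 26, 8 are pairwise distinct  holds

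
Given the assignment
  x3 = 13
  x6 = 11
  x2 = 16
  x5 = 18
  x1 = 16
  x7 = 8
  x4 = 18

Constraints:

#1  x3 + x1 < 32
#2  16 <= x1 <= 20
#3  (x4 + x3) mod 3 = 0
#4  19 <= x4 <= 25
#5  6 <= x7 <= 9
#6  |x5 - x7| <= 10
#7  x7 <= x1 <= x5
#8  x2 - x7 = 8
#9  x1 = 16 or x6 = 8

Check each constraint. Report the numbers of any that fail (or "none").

#1 x3 + x1 = 13 + 16 = 29; 29 < 32  ✓
#2 x1 = 16 lies in [16, 20]  ✓
#3 x4 + x3 = 31; 31 mod 3 = 1, not 0  ✗
#4 x4 = 18 is outside [19, 25]  ✗
#5 x7 = 8 lies in [6, 9]  ✓
#6 |18 - 8| = 10; 10 ≤ 10  ✓
#7 values 8 <= 16 <= 18  ✓
#8 x2 - x7 = 16 - 8 = 8  ✓
#9 x1 = 16 = 16 (first disjunct)  ✓

No — constraints 3 and 4 are not satisfied.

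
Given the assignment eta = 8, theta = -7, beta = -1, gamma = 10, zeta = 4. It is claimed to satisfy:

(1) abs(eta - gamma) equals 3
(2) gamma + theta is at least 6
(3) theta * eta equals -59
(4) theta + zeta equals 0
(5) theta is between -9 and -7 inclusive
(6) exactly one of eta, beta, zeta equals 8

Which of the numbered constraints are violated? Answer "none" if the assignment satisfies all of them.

(1) abs(8 - 10) = 2, not 3  FAIL
(2) gamma + theta = 10 + (-7) = 3; 3 < 6, bound 6 not met  FAIL
(3) theta * eta = -7 * 8 = -56, not -59  FAIL
(4) theta + zeta = -7 + 4 = -3, not 0  FAIL
(5) theta = -7 lies in [-9, -7]  OK
(6) eta=8, beta=-1, zeta=4; 1 of them equals 8  OK

No — constraints 1, 2, 3, and 4 are not satisfied.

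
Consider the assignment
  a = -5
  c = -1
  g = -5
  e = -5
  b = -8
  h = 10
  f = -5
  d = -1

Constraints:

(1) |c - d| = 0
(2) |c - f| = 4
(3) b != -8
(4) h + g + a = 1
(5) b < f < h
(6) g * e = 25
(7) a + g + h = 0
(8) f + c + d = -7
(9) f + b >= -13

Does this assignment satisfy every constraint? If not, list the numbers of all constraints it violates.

No — constraints 3 and 4 are not satisfied.

(1) |-1 - (-1)| = 0  holds
(2) |-1 - (-5)| = 4  holds
(3) b = -8, but -8 is required to differ  fails
(4) h + g + a = 10 + (-5) + (-5) = 0, not 1  fails
(5) values -8 < -5 < 10  holds
(6) g * e = -5 * (-5) = 25  holds
(7) a + g + h = -5 + (-5) + 10 = 0  holds
(8) f + c + d = -5 + (-1) + (-1) = -7  holds
(9) f + b = -5 + (-8) = -13; -13 ≥ -13  holds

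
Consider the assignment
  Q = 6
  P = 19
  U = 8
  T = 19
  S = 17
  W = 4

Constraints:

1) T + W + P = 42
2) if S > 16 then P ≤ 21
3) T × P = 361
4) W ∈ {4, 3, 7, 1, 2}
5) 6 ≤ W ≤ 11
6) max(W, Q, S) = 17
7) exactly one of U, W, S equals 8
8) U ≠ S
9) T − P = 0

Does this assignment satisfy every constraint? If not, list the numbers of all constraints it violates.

1) T + W + P = 19 + 4 + 19 = 42 — OK.
2) S = 17 > 16, so we need P ≤ 21; P = 19 ≤ 21 — OK.
3) T × P = 19 × 19 = 361 — OK.
4) W = 4 is in {4, 3, 7, 1, 2} — OK.
5) W = 4 is outside [6, 11] — violated.
6) max(4, 6, 17) = 17 — OK.
7) U=8, W=4, S=17; 1 of them equals 8 — OK.
8) U = 8, S = 17; distinct — OK.
9) T − P = 19 − 19 = 0 — OK.

Constraint 5 does not hold.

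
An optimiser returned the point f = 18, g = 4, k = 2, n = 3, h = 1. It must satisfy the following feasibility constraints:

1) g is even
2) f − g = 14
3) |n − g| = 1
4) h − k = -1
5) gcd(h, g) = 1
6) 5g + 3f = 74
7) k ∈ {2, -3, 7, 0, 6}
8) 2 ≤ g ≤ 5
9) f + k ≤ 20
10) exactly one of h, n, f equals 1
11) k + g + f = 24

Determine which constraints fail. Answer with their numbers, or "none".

1) g = 4 is even  holds
2) f − g = 18 − 4 = 14  holds
3) |3 − 4| = 1  holds
4) h − k = 1 − 2 = -1  holds
5) gcd(1, 4) = 1  holds
6) 5g + 3f = 5(4) + 3(18) = 74  holds
7) k = 2 is in {2, -3, 7, 0, 6}  holds
8) g = 4 lies in [2, 5]  holds
9) f + k = 18 + 2 = 20; 20 ≤ 20  holds
10) h=1, n=3, f=18; 1 of them equals 1  holds
11) k + g + f = 2 + 4 + 18 = 24  holds

Yes — all constraints hold.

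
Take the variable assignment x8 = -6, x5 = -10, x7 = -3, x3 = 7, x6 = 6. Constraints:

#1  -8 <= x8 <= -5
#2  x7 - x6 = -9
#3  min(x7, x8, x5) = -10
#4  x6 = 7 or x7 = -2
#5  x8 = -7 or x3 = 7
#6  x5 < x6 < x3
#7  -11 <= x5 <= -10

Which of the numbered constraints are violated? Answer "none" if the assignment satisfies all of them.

The assignment fails constraint 4.

#1 x8 = -6 lies in [-8, -5] — holds.
#2 x7 - x6 = -3 - 6 = -9 — holds.
#3 min(-3, -6, -10) = -10 — holds.
#4 x6 = 6 ≠ 7 and x7 = -3 ≠ -2; both disjuncts false — does not hold.
#5 x8 = -6 ≠ -7, but x3 = 7 = 7 (second disjunct) — holds.
#6 values -10 < 6 < 7 — holds.
#7 x5 = -10 lies in [-11, -10] — holds.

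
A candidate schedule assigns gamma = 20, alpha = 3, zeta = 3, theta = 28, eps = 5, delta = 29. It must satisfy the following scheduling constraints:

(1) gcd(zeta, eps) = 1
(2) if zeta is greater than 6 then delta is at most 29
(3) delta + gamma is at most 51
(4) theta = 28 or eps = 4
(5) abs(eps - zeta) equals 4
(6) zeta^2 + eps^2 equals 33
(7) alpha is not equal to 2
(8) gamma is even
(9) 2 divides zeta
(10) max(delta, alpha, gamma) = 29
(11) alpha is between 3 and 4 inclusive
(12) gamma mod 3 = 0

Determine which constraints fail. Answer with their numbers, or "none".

(1) gcd(3, 5) = 1  OK
(2) zeta = 3, not > 6; antecedent false, conditional vacuously true  OK
(3) delta + gamma = 29 + 20 = 49; 49 ≤ 51  OK
(4) theta = 28 = 28 (first disjunct)  OK
(5) abs(5 - 3) = 2, not 4  FAIL
(6) zeta^2 + eps^2 = 3^2 + 5^2 = 9 + 25 = 34, not 33  FAIL
(7) alpha = 3, and 3 ≠ 2  OK
(8) gamma = 20 is even  OK
(9) 3 = 2*1 + 1, so 2 does not divide 3  FAIL
(10) max(29, 3, 20) = 29  OK
(11) alpha = 3 lies in [3, 4]  OK
(12) 20 mod 3 = 2, not 0  FAIL

Constraints 5, 6, 9, 12 are violated.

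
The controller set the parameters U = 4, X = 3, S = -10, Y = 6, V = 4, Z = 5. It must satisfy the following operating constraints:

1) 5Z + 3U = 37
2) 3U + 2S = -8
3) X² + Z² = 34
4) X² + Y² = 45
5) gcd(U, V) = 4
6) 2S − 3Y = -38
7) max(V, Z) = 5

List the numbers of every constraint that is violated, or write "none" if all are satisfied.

1) 5Z + 3U = 5(5) + 3(4) = 37 — satisfied.
2) 3U + 2S = 3(4) + 2(-10) = -8 — satisfied.
3) X² + Z² = 3² + 5² = 9 + 25 = 34 — satisfied.
4) X² + Y² = 3² + 6² = 9 + 36 = 45 — satisfied.
5) gcd(4, 4) = 4 — satisfied.
6) 2S − 3Y = 2(-10) − 3(6) = -38 — satisfied.
7) max(4, 5) = 5 — satisfied.

All constraints are satisfied.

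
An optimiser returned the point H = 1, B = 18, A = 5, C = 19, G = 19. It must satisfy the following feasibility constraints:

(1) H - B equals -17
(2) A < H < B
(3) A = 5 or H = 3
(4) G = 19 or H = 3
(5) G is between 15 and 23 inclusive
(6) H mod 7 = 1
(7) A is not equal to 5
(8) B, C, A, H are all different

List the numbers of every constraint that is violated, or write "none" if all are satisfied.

No — constraints 2, 7 are not satisfied.

(1) H - B = 1 - 18 = -17 — OK.
(2) values 5, 1, 18; A = 5 is not < H = 1 — violated.
(3) A = 5 = 5 (first disjunct) — OK.
(4) G = 19 = 19 (first disjunct) — OK.
(5) G = 19 lies in [15, 23] — OK.
(6) 1 mod 7 = 1 — OK.
(7) A = 5, but 5 is required to differ — violated.
(8) values 18, 19, 5, 1 are pairwise distinct — OK.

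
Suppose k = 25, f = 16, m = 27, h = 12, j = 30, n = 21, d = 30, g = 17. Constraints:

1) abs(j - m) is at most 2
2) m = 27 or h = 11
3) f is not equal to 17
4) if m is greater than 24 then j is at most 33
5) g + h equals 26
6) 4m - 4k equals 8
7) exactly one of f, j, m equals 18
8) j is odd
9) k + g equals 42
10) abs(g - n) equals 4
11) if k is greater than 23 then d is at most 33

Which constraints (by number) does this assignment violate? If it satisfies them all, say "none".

Constraints 1, 5, 7, 8 are violated.

1) abs(30 - 27) = 3; 3 > 2, exceeds bound 2  FAIL
2) m = 27 = 27 (first disjunct)  OK
3) f = 16, and 16 ≠ 17  OK
4) m = 27 > 24, so we need j ≤ 33; j = 30 ≤ 33  OK
5) g + h = 17 + 12 = 29, not 26  FAIL
6) 4m - 4k = 4(27) - 4(25) = 8  OK
7) f=16, j=30, m=27; 0 of them equal 18, not exactly one  FAIL
8) j = 30 is even  FAIL
9) k + g = 25 + 17 = 42  OK
10) abs(17 - 21) = 4  OK
11) k = 25 > 23, so we need d ≤ 33; d = 30 ≤ 33  OK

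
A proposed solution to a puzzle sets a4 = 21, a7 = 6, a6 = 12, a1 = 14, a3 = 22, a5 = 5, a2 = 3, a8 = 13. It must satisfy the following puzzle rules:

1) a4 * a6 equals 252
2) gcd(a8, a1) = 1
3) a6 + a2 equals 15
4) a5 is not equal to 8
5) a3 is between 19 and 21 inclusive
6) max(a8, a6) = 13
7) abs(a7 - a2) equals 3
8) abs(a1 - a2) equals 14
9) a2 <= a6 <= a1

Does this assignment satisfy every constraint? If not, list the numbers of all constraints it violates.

1) a4 * a6 = 21 * 12 = 252 — satisfied.
2) gcd(13, 14) = 1 — satisfied.
3) a6 + a2 = 12 + 3 = 15 — satisfied.
4) a5 = 5, and 5 ≠ 8 — satisfied.
5) a3 = 22 is outside [19, 21] — violated.
6) max(13, 12) = 13 — satisfied.
7) abs(6 - 3) = 3 — satisfied.
8) abs(14 - 3) = 11, not 14 — violated.
9) values 3 <= 12 <= 14 — satisfied.

Violated: 5 and 8.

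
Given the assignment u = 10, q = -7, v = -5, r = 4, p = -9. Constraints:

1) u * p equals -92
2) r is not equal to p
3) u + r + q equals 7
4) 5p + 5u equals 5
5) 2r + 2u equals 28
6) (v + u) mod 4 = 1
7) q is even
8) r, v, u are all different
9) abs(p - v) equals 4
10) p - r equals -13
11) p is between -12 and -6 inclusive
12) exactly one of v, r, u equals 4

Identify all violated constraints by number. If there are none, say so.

No — constraints 1, 7 are not satisfied.

1) u * p = 10 * (-9) = -90, not -92 — violated.
2) r = 4, p = -9; distinct — satisfied.
3) u + r + q = 10 + 4 + (-7) = 7 — satisfied.
4) 5p + 5u = 5(-9) + 5(10) = 5 — satisfied.
5) 2r + 2u = 2(4) + 2(10) = 28 — satisfied.
6) v + u = 5; 5 mod 4 = 1 — satisfied.
7) q = -7 is odd — violated.
8) values 4, -5, 10 are pairwise distinct — satisfied.
9) abs(-9 - (-5)) = 4 — satisfied.
10) p - r = -9 - 4 = -13 — satisfied.
11) p = -9 lies in [-12, -6] — satisfied.
12) v=-5, r=4, u=10; 1 of them equals 4 — satisfied.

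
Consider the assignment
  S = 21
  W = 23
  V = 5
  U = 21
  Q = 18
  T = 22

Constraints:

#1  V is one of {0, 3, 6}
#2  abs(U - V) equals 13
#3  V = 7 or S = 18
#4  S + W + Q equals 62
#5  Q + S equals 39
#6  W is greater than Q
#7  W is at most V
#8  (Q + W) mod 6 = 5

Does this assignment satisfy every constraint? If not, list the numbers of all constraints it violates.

The assignment fails constraints 1, 2, 3, 7.

#1 V = 5 is not in {0, 3, 6} — does not hold.
#2 abs(21 - 5) = 16, not 13 — does not hold.
#3 V = 5 ≠ 7 and S = 21 ≠ 18; both disjuncts false — does not hold.
#4 S + W + Q = 21 + 23 + 18 = 62 — holds.
#5 Q + S = 18 + 21 = 39 — holds.
#6 W = 23, Q = 18; 23 > 18 — holds.
#7 W = 23, V = 5; 23 > 5 (want ≤) — does not hold.
#8 Q + W = 41; 41 mod 6 = 5 — holds.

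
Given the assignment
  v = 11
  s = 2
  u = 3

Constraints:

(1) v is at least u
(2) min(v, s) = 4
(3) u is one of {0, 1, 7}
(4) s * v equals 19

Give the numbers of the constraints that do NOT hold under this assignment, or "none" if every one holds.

No — constraints 2, 3, and 4 are not satisfied.

(1) v = 11, u = 3; 11 ≥ 3  true
(2) min(11, 2) = 2, not 4  false
(3) u = 3 is not in {0, 1, 7}  false
(4) s * v = 2 * 11 = 22, not 19  false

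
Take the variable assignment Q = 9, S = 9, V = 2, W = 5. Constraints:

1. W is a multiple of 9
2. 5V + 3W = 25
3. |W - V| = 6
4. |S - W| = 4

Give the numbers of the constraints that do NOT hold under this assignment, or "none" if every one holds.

1. 5 = 9*0 + 5, so 9 does not divide 5 — fails.
2. 5V + 3W = 5(2) + 3(5) = 25 — holds.
3. |5 - 2| = 3, not 6 — fails.
4. |9 - 5| = 4 — holds.

The assignment fails constraints 1 and 3.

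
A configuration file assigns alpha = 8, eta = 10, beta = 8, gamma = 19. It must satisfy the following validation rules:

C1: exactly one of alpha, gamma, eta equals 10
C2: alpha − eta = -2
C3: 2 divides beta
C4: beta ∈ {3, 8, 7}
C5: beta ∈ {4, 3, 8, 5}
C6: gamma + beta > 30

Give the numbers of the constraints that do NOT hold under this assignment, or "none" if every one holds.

Constraint 6 does not hold.

C1: alpha=8, gamma=19, eta=10; 1 of them equals 10 — OK.
C2: alpha − eta = 8 − 10 = -2 — OK.
C3: 8 / 2 = 4, so 2 divides 8 — OK.
C4: beta = 8 is in {3, 8, 7} — OK.
C5: beta = 8 is in {4, 3, 8, 5} — OK.
C6: gamma + beta = 19 + 8 = 27; 27 ≤ 30, bound 30 not met — violated.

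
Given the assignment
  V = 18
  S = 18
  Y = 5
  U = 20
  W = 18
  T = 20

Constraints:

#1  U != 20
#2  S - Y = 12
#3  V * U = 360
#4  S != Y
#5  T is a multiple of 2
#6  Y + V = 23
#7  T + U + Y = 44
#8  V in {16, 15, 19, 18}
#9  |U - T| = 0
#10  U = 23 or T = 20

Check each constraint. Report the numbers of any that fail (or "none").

#1 U = 20, but 20 is required to differ  ✘
#2 S - Y = 18 - 5 = 13, not 12  ✘
#3 V * U = 18 * 20 = 360  ✔
#4 S = 18, Y = 5; distinct  ✔
#5 20 / 2 = 10, so 2 divides 20  ✔
#6 Y + V = 5 + 18 = 23  ✔
#7 T + U + Y = 20 + 20 + 5 = 45, not 44  ✘
#8 V = 18 is in {16, 15, 19, 18}  ✔
#9 |20 - 20| = 0  ✔
#10 U = 20 ≠ 23, but T = 20 = 20 (second disjunct)  ✔

Constraints 1, 2, 7 do not hold.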